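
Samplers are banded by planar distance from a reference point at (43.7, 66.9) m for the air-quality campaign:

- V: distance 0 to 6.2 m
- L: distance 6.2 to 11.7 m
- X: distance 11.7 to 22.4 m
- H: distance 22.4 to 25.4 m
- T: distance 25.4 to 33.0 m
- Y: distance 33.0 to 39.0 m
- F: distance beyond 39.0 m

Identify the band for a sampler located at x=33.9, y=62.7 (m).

L

Distance = √((33.9−43.7)² + (62.7−66.9)²) = √(96.040 + 17.640) = 10.662 m.
6.2 ≤ 10.662 < 11.7 → L.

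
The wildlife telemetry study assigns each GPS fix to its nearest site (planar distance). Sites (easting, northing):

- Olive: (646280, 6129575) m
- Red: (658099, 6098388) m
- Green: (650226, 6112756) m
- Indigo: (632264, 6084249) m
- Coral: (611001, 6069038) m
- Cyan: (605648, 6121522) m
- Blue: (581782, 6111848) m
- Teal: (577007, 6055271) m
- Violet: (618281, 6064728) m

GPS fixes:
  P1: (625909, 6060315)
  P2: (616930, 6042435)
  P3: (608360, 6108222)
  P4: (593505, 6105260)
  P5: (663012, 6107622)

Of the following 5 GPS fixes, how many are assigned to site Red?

1

P1 → Violet
P2 → Violet
P3 → Cyan
P4 → Blue
P5 → Red
1 of the 5 goes to Red.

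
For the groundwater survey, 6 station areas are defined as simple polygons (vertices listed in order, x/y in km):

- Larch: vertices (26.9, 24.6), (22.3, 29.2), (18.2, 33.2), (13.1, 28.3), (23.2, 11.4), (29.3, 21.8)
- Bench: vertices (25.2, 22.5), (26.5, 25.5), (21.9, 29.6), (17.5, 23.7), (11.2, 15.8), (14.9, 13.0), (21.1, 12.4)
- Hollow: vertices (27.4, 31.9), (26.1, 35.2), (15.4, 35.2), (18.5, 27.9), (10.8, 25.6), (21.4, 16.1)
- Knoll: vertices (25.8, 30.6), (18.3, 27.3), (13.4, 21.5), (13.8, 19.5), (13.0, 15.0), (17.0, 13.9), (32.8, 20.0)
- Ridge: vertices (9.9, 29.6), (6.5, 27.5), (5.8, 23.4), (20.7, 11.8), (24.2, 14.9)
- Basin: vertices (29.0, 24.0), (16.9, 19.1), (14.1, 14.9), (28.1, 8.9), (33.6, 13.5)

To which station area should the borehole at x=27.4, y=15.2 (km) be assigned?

Cast a ray rightward from (27.4, 15.2). For each polygon, the edges (by vertex number in listed order) whose endpoints lie on opposite sides of y = 15.2, where each meets that height, and whether that is right or left of the point:
Larch: 4–5 at x≈20.93 (left), 5–6 at x≈25.43 (left) → 0 crossings.
Bench: 5–6 at x≈11.99 (left), 7–1 at x≈22.24 (left) → 0 crossings.
Hollow: no edge straddles that height → 0 crossings.
Knoll: 4–5 at x≈13.04 (left), 6–7 at x≈20.37 (left) → 0 crossings.
Ridge: 3–4 at x≈16.33 (left), 5–1 at x≈23.91 (left) → 0 crossings.
Basin: 2–3 at x≈14.30 (left), 5–1 at x≈32.86 (right) → 1 crossing.
Only Basin has an odd count, so the point is inside Basin.

Basin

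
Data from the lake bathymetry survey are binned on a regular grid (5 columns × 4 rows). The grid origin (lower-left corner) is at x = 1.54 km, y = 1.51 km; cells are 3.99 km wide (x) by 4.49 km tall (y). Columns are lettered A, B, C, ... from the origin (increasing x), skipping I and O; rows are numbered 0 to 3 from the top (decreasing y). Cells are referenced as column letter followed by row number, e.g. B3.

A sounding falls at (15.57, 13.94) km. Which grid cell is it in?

Column index: ⌊(15.57 − 1.54) / 3.99⌋ = ⌊3.516⌋ = 3 → column D
Row offset from origin: ⌊(13.94 − 1.51) / 4.49⌋ = ⌊2.768⌋ = 2 → row 1 (counted from top)

D1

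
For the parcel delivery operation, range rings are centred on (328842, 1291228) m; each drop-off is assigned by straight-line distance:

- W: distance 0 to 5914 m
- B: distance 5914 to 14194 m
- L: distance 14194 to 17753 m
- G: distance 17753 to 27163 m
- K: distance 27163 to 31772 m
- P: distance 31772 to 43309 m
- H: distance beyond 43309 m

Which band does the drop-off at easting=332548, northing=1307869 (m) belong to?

L

Distance = √((332548−328842)² + (1307869−1291228)²) = √(13734436.000 + 276922881.000) = 17048.675 m.
14194 ≤ 17048.675 < 17753 → L.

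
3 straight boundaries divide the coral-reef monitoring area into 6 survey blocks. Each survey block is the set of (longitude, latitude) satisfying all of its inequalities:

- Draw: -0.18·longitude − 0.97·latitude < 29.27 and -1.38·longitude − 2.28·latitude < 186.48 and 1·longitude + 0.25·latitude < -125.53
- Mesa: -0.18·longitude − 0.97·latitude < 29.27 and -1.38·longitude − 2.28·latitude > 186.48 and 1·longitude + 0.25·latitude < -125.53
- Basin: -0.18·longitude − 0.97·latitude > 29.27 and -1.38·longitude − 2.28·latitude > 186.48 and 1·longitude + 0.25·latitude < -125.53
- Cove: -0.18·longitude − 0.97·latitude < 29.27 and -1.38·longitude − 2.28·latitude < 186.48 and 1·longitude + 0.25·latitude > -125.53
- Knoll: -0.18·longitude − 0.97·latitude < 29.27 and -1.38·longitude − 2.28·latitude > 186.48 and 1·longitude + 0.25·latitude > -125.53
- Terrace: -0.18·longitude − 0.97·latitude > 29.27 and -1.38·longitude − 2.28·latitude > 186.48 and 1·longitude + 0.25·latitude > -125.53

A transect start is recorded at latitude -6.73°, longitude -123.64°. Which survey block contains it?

-0.18·-123.64 − 0.97·-6.73 = 28.783, which is < 29.27
-1.38·-123.64 − 2.28·-6.73 = 185.968, which is < 186.48
1·-123.64 + 0.25·-6.73 = -125.323, which is > -125.53
This sign pattern matches Cove.

Cove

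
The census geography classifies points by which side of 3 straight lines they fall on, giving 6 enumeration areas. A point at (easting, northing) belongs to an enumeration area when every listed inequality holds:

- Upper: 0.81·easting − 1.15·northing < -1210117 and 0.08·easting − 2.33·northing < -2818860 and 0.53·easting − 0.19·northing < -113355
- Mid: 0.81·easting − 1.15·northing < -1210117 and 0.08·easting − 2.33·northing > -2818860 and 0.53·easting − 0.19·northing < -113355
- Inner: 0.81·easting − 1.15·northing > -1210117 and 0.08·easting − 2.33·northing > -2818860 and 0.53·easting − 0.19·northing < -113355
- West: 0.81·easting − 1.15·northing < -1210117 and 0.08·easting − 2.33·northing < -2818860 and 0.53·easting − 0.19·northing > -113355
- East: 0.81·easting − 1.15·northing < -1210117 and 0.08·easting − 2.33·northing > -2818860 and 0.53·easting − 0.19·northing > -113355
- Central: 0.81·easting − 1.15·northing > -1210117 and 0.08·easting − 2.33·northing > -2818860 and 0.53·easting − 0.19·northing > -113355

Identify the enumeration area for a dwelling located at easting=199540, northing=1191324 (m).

Inner

0.81·199540 − 1.15·1191324 = -1208395.200, which is > -1210117
0.08·199540 − 2.33·1191324 = -2759821.720, which is > -2818860
0.53·199540 − 0.19·1191324 = -120595.360, which is < -113355
This sign pattern matches Inner.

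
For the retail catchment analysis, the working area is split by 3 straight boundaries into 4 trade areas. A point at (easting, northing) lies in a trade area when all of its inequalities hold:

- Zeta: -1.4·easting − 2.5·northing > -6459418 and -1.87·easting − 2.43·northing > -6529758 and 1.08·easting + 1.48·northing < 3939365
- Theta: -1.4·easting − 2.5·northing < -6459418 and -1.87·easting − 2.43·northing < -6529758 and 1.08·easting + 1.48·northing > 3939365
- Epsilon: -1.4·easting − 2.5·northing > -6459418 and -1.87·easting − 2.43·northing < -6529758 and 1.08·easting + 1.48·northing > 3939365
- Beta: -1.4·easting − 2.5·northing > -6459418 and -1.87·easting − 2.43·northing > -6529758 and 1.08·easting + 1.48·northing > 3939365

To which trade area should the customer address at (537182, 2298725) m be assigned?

Theta

-1.4·537182 − 2.5·2298725 = -6498867.300, which is < -6459418
-1.87·537182 − 2.43·2298725 = -6590432.090, which is < -6529758
1.08·537182 + 1.48·2298725 = 3982269.560, which is > 3939365
This sign pattern matches Theta.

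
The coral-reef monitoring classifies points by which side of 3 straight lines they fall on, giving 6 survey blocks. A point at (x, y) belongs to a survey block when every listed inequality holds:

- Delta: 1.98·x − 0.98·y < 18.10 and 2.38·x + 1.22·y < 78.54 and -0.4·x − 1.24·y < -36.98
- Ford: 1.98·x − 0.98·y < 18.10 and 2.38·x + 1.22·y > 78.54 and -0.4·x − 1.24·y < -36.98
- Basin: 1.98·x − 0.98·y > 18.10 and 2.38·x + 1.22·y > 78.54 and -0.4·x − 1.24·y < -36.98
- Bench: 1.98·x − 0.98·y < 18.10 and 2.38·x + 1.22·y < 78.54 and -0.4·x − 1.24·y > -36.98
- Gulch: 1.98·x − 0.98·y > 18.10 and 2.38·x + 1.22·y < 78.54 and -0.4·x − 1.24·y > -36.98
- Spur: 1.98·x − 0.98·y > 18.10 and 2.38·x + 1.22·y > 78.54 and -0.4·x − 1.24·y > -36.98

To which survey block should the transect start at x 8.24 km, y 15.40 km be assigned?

Bench

1.98·8.24 − 0.98·15.40 = 1.223, which is < 18.10
2.38·8.24 + 1.22·15.40 = 38.399, which is < 78.54
-0.4·8.24 − 1.24·15.40 = -22.392, which is > -36.98
This sign pattern matches Bench.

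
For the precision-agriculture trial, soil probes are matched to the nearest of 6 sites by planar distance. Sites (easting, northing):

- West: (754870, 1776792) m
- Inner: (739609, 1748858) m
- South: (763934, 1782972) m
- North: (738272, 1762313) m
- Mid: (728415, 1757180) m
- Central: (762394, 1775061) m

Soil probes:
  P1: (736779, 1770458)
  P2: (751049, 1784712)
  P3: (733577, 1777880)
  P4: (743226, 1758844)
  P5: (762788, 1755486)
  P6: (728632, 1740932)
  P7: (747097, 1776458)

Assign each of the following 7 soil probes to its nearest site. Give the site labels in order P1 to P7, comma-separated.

North, West, North, North, Central, Inner, West

P1 → North (d²=68570074.00)
P2 → West (d²=77326441.00)
P3 → North (d²=264374514.00)
P4 → North (d²=36576077.00)
P5 → Central (d²=383335861.00)
P6 → Inner (d²=183316005.00)
P7 → West (d²=60531085.00)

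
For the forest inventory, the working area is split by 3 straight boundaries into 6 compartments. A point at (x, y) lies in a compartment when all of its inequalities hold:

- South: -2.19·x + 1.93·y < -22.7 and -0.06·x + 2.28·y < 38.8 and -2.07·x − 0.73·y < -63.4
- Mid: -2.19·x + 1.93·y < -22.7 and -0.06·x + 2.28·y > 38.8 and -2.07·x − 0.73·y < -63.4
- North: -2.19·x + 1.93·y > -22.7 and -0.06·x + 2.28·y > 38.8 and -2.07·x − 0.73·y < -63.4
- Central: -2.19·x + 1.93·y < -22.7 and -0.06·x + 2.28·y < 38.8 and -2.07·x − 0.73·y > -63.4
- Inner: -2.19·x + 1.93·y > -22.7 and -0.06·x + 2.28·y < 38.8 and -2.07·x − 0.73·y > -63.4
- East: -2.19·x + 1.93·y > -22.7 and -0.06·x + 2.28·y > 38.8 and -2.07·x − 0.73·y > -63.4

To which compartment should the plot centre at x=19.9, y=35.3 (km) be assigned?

North

-2.19·19.9 + 1.93·35.3 = 24.548, which is > -22.7
-0.06·19.9 + 2.28·35.3 = 79.290, which is > 38.8
-2.07·19.9 − 0.73·35.3 = -66.962, which is < -63.4
This sign pattern matches North.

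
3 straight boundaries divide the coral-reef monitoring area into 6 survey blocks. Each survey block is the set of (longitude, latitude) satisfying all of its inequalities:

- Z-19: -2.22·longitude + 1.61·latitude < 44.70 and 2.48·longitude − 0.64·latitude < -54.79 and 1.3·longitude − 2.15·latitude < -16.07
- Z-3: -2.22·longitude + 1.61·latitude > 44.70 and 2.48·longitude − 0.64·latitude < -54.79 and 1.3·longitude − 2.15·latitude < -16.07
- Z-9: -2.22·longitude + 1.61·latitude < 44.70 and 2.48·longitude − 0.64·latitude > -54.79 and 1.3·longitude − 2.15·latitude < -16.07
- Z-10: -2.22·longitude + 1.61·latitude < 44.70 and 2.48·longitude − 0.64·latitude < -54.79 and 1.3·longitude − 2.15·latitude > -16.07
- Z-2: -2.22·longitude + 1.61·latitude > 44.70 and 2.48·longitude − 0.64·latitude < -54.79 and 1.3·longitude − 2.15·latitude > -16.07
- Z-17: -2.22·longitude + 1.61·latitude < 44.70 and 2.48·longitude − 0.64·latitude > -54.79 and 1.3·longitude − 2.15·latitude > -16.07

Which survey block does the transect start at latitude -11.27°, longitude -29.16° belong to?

-2.22·-29.16 + 1.61·-11.27 = 46.591, which is > 44.70
2.48·-29.16 − 0.64·-11.27 = -65.104, which is < -54.79
1.3·-29.16 − 2.15·-11.27 = -13.678, which is > -16.07
This sign pattern matches Z-2.

Z-2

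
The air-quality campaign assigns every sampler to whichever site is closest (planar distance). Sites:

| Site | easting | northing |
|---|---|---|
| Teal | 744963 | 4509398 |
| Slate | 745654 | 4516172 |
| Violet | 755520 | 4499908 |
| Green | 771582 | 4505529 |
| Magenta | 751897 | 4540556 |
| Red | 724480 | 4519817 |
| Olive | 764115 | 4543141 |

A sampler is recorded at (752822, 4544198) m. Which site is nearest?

Magenta

Squared distances to each site:
Teal: 1272803881.000; Slate: 836836900.000; Violet: 1968883304.000; Green: 1847229161.000; Magenta: 14119789.000; Red: 1397702125.000; Olive: 128649098.000.
Minimum at Magenta.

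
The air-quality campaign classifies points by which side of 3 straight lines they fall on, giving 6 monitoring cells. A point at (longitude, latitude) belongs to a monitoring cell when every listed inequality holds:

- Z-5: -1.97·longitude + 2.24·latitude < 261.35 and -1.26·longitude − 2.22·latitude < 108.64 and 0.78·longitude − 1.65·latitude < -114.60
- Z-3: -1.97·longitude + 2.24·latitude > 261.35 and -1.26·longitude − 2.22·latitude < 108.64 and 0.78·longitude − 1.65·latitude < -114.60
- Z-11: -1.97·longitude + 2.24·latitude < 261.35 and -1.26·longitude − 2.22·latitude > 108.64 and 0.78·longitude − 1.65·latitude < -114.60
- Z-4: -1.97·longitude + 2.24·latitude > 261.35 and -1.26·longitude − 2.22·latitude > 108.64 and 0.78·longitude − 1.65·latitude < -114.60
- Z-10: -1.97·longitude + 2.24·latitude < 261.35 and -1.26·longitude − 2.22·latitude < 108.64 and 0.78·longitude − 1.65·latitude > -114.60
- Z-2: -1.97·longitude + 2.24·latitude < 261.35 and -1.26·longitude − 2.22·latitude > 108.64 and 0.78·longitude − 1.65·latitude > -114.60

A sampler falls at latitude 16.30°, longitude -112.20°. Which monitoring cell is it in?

Z-10

-1.97·-112.20 + 2.24·16.30 = 257.546, which is < 261.35
-1.26·-112.20 − 2.22·16.30 = 105.186, which is < 108.64
0.78·-112.20 − 1.65·16.30 = -114.411, which is > -114.60
This sign pattern matches Z-10.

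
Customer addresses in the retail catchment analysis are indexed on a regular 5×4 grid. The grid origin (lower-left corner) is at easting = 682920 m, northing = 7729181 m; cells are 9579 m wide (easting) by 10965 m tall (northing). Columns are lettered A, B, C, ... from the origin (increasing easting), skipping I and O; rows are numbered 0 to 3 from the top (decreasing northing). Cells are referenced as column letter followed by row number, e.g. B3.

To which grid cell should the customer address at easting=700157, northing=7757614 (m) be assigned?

Column index: ⌊(700157 − 682920) / 9579⌋ = ⌊1.799⌋ = 1 → column B
Row offset from origin: ⌊(7757614 − 7729181) / 10965⌋ = ⌊2.593⌋ = 2 → row 1 (counted from top)

B1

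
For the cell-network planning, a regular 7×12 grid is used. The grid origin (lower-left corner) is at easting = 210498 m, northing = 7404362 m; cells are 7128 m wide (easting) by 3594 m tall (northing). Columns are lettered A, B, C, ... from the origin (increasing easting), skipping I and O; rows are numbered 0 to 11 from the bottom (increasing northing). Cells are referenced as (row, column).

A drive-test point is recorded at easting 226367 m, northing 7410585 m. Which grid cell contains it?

Column index: ⌊(226367 − 210498) / 7128⌋ = ⌊2.226⌋ = 2 → column C
Row offset from origin: ⌊(7410585 − 7404362) / 3594⌋ = ⌊1.731⌋ = 1 → row 1

(1, C)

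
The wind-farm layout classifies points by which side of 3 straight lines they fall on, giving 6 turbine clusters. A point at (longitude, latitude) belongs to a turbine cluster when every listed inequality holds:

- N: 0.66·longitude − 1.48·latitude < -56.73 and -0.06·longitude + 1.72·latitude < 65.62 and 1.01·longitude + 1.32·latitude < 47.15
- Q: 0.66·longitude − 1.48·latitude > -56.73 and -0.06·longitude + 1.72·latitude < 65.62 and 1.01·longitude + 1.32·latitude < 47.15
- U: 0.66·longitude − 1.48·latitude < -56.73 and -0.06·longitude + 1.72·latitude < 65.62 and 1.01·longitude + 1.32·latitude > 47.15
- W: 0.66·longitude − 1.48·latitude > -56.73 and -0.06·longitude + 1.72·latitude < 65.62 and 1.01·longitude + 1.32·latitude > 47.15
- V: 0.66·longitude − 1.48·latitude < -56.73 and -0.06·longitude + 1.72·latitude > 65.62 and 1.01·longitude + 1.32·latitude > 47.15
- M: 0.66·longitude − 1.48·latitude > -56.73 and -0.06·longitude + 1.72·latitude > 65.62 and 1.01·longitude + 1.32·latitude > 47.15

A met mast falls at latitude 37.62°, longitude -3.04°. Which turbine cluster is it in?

N

0.66·-3.04 − 1.48·37.62 = -57.684, which is < -56.73
-0.06·-3.04 + 1.72·37.62 = 64.889, which is < 65.62
1.01·-3.04 + 1.32·37.62 = 46.588, which is < 47.15
This sign pattern matches N.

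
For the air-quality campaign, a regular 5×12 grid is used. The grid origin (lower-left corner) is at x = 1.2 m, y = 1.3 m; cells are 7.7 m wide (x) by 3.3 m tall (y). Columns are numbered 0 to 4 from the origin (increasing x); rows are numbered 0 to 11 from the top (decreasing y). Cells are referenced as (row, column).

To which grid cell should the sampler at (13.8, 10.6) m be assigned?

(9, 1)

Column index: ⌊(13.8 − 1.2) / 7.7⌋ = ⌊1.636⌋ = 1
Row offset from origin: ⌊(10.6 − 1.3) / 3.3⌋ = ⌊2.818⌋ = 2 → row 9 (counted from top)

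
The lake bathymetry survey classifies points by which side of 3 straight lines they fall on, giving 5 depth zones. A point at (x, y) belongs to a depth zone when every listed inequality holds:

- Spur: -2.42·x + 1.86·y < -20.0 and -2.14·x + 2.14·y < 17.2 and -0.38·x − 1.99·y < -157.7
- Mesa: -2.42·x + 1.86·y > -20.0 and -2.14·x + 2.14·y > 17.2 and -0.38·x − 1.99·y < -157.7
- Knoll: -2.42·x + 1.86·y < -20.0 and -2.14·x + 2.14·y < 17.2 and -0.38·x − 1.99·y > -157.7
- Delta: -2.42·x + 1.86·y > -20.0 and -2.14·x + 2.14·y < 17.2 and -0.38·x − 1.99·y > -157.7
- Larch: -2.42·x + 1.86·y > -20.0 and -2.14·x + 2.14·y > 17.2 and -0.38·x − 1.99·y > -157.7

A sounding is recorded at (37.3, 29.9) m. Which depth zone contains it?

Knoll

-2.42·37.3 + 1.86·29.9 = -34.652, which is < -20.0
-2.14·37.3 + 2.14·29.9 = -15.836, which is < 17.2
-0.38·37.3 − 1.99·29.9 = -73.675, which is > -157.7
This sign pattern matches Knoll.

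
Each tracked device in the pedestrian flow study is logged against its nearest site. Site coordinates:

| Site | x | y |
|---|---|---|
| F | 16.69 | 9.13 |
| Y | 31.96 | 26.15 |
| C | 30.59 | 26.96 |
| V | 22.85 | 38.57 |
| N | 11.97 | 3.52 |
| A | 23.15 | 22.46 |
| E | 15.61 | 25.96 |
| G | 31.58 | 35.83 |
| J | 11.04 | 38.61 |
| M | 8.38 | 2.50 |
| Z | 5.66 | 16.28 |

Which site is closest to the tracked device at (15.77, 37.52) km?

J

Squared distances to each site:
F: 806.839; Y: 391.393; C: 331.146; V: 51.229; N: 1170.440; A: 281.268; E: 133.659; G: 252.812; J: 23.561; M: 1281.013; Z: 553.350.
Minimum at J.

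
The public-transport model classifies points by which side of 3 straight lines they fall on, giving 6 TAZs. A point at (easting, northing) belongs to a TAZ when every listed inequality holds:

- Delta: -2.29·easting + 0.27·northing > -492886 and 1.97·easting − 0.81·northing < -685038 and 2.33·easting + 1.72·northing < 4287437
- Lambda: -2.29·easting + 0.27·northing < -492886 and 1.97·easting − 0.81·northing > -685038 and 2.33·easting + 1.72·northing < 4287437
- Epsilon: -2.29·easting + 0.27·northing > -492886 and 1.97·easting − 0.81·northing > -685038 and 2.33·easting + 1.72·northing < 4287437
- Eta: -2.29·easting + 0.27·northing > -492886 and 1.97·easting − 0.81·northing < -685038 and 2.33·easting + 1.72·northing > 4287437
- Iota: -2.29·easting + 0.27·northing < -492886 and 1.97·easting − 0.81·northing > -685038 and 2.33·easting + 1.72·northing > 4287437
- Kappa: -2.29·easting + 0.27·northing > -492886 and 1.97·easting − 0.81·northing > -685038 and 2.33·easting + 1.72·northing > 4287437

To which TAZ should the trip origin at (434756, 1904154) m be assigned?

-2.29·434756 + 0.27·1904154 = -481469.660, which is > -492886
1.97·434756 − 0.81·1904154 = -685895.420, which is < -685038
2.33·434756 + 1.72·1904154 = 4288126.360, which is > 4287437
This sign pattern matches Eta.

Eta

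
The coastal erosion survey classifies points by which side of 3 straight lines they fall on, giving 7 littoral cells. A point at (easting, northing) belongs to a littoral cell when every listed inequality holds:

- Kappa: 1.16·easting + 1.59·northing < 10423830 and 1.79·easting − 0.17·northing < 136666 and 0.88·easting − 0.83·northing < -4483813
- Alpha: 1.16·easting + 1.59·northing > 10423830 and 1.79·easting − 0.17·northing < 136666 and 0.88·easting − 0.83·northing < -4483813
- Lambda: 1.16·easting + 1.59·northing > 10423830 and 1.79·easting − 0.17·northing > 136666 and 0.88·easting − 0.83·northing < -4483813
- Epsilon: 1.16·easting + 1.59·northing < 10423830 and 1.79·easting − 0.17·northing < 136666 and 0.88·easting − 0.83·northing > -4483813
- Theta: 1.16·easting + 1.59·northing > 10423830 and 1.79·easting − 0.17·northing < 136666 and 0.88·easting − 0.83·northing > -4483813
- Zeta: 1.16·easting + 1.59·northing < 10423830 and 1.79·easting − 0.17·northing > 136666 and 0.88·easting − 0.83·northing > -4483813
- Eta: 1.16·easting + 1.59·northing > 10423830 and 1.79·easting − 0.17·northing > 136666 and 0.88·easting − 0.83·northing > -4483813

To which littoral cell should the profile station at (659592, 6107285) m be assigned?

1.16·659592 + 1.59·6107285 = 10475709.870, which is > 10423830
1.79·659592 − 0.17·6107285 = 142431.230, which is > 136666
0.88·659592 − 0.83·6107285 = -4488605.590, which is < -4483813
This sign pattern matches Lambda.

Lambda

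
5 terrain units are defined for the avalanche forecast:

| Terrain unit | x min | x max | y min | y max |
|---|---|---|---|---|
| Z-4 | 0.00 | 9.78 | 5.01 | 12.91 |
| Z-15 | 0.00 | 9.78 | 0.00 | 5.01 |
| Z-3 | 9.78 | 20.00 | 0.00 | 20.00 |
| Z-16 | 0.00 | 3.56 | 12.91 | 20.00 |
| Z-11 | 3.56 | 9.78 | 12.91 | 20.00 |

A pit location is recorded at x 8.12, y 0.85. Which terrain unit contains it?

Z-15

The point has x = 8.12 and y = 0.85.
Only Z-15 satisfies 0.00 ≤ x ≤ 9.78 and 0.00 ≤ y ≤ 5.01.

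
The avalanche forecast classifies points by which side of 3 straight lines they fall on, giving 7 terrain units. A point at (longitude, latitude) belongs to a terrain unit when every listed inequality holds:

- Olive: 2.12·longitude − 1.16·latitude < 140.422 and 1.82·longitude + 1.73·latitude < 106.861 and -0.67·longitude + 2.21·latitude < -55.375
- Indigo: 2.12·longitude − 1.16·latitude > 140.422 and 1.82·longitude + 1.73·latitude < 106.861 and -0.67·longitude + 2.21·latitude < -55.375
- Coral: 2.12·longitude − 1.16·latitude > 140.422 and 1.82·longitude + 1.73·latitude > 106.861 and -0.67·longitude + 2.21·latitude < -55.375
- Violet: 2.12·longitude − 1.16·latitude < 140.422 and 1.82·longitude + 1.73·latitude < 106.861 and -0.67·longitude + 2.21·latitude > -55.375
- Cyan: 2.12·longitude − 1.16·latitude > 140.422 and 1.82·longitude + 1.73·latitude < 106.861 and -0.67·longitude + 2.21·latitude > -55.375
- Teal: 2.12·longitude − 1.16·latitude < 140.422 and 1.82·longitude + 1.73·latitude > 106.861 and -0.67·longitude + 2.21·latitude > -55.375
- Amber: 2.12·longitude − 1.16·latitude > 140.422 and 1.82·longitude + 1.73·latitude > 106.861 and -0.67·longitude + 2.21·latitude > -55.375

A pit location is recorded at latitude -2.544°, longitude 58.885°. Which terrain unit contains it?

Violet

2.12·58.885 − 1.16·-2.544 = 127.787, which is < 140.422
1.82·58.885 + 1.73·-2.544 = 102.770, which is < 106.861
-0.67·58.885 + 2.21·-2.544 = -45.075, which is > -55.375
This sign pattern matches Violet.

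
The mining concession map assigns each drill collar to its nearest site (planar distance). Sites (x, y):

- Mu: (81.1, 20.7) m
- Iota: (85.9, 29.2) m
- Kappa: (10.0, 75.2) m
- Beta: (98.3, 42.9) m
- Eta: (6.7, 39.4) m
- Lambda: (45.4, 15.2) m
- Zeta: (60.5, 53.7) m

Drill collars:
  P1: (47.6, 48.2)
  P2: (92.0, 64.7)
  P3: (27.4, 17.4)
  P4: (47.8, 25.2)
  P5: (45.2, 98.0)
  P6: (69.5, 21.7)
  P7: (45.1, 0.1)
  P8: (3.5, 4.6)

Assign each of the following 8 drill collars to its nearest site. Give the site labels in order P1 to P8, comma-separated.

P1 → Zeta (d²=196.66)
P2 → Beta (d²=514.93)
P3 → Lambda (d²=328.84)
P4 → Lambda (d²=105.76)
P5 → Kappa (d²=1758.88)
P6 → Mu (d²=135.56)
P7 → Lambda (d²=228.10)
P8 → Eta (d²=1221.28)

Zeta, Beta, Lambda, Lambda, Kappa, Mu, Lambda, Eta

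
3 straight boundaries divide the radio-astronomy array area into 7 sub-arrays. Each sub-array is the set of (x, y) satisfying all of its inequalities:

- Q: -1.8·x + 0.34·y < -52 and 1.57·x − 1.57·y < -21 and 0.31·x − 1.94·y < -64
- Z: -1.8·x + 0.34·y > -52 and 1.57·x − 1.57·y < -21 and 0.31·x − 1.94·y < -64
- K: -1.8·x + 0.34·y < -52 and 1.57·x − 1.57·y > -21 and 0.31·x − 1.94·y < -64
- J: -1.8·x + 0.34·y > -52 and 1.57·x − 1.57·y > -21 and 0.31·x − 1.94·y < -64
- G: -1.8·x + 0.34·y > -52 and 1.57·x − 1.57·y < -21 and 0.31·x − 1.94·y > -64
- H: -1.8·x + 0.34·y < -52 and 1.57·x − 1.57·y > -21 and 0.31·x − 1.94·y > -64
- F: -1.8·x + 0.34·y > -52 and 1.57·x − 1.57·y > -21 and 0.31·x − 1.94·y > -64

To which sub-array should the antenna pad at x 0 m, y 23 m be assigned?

-1.8·0 + 0.34·23 = 7.820, which is > -52
1.57·0 − 1.57·23 = -36.110, which is < -21
0.31·0 − 1.94·23 = -44.620, which is > -64
This sign pattern matches G.

G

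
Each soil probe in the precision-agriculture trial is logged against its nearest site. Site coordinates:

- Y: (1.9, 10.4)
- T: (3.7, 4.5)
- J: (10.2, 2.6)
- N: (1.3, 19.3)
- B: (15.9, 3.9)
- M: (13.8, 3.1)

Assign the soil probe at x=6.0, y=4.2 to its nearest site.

T

Squared distances to each site:
Y: 55.250; T: 5.380; J: 20.200; N: 250.100; B: 98.100; M: 62.050.
Minimum at T.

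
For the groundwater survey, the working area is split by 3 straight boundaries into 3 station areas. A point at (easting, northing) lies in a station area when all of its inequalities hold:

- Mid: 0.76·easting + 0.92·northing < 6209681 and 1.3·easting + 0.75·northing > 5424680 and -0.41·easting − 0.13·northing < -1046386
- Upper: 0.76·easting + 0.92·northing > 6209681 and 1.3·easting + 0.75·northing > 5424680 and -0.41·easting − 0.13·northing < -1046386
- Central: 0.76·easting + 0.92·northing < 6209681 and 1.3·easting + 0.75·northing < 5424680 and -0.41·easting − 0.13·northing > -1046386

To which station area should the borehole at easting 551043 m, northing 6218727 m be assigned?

Central

0.76·551043 + 0.92·6218727 = 6140021.520, which is < 6209681
1.3·551043 + 0.75·6218727 = 5380401.150, which is < 5424680
-0.41·551043 − 0.13·6218727 = -1034362.140, which is > -1046386
This sign pattern matches Central.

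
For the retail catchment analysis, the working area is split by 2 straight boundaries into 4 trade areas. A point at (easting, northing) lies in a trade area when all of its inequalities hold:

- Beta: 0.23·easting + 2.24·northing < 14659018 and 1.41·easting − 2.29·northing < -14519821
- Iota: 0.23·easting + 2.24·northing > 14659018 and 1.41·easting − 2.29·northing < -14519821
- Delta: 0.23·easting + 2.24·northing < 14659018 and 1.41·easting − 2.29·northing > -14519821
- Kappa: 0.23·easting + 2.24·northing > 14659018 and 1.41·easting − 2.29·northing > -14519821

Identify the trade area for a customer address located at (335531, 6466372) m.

Delta

0.23·335531 + 2.24·6466372 = 14561845.410, which is < 14659018
1.41·335531 − 2.29·6466372 = -14334893.170, which is > -14519821
This sign pattern matches Delta.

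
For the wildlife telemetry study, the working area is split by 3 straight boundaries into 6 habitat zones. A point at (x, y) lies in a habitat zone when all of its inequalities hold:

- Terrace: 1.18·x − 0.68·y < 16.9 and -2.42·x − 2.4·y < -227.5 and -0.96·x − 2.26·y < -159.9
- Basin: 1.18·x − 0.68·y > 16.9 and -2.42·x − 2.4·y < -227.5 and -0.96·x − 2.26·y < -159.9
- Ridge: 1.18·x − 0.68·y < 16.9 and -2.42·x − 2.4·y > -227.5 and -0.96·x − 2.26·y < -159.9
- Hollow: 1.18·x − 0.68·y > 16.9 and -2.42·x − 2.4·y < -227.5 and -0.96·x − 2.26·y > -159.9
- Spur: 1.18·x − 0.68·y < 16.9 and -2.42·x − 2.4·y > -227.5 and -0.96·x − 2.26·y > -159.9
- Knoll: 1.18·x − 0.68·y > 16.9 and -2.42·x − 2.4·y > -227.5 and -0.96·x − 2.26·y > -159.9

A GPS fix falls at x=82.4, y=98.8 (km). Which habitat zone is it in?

Basin

1.18·82.4 − 0.68·98.8 = 30.048, which is > 16.9
-2.42·82.4 − 2.4·98.8 = -436.528, which is < -227.5
-0.96·82.4 − 2.26·98.8 = -302.392, which is < -159.9
This sign pattern matches Basin.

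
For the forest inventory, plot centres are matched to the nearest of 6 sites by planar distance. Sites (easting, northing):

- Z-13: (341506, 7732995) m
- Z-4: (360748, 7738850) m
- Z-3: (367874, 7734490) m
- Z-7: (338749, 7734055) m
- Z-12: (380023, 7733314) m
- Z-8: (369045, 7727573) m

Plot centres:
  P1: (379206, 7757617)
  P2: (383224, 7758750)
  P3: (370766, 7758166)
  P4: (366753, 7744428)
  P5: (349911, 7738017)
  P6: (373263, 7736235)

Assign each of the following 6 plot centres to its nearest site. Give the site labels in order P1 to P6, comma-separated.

P1 → Z-12 (d²=591303298.00)
P2 → Z-12 (d²=657236497.00)
P3 → Z-4 (d²=473468180.00)
P4 → Z-4 (d²=67174109.00)
P5 → Z-13 (d²=95864509.00)
P6 → Z-3 (d²=32086346.00)

Z-12, Z-12, Z-4, Z-4, Z-13, Z-3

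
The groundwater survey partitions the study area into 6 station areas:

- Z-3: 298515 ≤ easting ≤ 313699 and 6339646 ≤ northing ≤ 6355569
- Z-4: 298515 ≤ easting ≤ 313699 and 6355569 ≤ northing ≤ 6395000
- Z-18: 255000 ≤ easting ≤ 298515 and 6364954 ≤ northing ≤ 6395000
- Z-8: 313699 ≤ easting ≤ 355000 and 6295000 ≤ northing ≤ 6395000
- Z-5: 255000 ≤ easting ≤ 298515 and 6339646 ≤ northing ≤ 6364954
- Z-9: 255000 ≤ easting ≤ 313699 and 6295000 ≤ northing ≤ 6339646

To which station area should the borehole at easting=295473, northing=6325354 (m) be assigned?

The point has easting = 295473 and northing = 6325354.
Only Z-9 satisfies 255000 ≤ easting ≤ 313699 and 6295000 ≤ northing ≤ 6339646.

Z-9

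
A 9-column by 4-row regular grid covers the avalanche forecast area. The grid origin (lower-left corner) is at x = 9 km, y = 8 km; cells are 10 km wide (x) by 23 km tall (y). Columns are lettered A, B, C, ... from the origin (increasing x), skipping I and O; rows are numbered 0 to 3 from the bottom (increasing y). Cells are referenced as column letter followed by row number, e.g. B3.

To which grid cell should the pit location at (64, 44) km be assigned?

Column index: ⌊(64 − 9) / 10⌋ = ⌊5.500⌋ = 5 → column F
Row offset from origin: ⌊(44 − 8) / 23⌋ = ⌊1.565⌋ = 1 → row 1

F1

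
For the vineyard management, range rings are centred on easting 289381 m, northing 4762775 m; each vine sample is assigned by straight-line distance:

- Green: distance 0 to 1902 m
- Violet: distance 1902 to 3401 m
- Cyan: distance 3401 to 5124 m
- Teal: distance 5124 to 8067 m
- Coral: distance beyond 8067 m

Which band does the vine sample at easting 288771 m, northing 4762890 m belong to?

Distance = √((288771−289381)² + (4762890−4762775)²) = √(372100.000 + 13225.000) = 620.746 m.
0 ≤ 620.746 < 1902 → Green.

Green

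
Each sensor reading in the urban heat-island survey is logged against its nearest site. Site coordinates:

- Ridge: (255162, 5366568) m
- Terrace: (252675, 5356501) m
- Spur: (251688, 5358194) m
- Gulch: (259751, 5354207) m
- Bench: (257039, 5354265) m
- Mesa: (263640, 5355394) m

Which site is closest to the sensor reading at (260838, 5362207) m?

Squared distances to each site:
Ridge: 51235297.000; Terrace: 99193005.000; Spur: 99826669.000; Gulch: 65181569.000; Bench: 77507765.000; Mesa: 54268173.000.
Minimum at Ridge.

Ridge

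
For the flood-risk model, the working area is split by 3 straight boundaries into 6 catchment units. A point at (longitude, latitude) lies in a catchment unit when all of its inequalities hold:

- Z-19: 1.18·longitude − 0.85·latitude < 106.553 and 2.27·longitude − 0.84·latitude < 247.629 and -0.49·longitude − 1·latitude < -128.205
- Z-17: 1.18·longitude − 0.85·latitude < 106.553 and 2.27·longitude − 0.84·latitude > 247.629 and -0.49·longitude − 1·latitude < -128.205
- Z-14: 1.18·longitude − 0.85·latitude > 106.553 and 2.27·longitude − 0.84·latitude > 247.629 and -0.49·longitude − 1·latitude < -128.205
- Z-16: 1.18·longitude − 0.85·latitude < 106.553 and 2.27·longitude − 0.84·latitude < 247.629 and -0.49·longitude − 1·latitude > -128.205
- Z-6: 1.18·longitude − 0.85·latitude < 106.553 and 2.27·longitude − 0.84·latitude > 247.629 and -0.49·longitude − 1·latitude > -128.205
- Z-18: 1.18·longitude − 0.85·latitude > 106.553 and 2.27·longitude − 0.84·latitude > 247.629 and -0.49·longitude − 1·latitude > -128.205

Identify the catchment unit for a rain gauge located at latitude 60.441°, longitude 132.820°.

1.18·132.820 − 0.85·60.441 = 105.353, which is < 106.553
2.27·132.820 − 0.84·60.441 = 250.731, which is > 247.629
-0.49·132.820 − 1·60.441 = -125.523, which is > -128.205
This sign pattern matches Z-6.

Z-6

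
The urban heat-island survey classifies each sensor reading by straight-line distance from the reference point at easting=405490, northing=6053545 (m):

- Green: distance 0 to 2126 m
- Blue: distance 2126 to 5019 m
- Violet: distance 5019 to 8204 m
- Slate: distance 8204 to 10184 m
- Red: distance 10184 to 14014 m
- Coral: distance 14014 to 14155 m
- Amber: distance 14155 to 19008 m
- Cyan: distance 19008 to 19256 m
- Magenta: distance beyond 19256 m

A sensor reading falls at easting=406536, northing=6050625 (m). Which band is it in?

Distance = √((406536−405490)² + (6050625−6053545)²) = √(1094116.000 + 8526400.000) = 3101.696 m.
2126 ≤ 3101.696 < 5019 → Blue.

Blue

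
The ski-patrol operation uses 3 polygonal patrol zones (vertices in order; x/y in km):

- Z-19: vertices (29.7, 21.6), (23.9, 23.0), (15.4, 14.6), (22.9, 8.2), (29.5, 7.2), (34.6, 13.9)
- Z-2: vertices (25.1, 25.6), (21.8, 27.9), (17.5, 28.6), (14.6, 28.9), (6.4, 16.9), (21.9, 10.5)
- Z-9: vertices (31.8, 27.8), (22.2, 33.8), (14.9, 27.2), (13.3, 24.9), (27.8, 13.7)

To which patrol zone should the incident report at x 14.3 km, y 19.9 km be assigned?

Cast a ray rightward from (14.3, 19.9). For each polygon, the edges (by vertex number in listed order) whose endpoints lie on opposite sides of y = 19.9, where each meets that height, and whether that is right or left of the point:
Z-19: 2–3 at x≈20.76 (right), 6–1 at x≈30.78 (right) → 2 crossings.
Z-2: 4–5 at x≈8.45 (left), 6–1 at x≈23.89 (right) → 1 crossing.
Z-9: 4–5 at x≈19.77 (right), 5–1 at x≈29.56 (right) → 2 crossings.
Only Z-2 has an odd count, so the point is inside Z-2.

Z-2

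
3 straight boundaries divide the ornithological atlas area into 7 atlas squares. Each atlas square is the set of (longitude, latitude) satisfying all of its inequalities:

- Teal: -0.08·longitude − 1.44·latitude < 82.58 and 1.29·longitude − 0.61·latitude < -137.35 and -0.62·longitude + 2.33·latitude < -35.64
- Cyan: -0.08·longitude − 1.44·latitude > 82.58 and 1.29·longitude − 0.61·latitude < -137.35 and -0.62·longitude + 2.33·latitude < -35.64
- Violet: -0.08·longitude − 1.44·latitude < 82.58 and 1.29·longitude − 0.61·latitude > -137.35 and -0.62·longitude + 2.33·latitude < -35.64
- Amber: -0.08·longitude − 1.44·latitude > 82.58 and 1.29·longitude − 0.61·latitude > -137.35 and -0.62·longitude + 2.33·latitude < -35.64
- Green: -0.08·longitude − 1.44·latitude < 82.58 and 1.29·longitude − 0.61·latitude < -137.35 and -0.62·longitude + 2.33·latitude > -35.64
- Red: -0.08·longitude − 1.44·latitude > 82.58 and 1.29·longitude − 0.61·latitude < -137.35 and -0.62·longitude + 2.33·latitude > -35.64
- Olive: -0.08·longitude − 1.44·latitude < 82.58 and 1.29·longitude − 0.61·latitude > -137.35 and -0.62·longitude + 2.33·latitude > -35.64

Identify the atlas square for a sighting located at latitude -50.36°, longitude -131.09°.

Cyan

-0.08·-131.09 − 1.44·-50.36 = 83.006, which is > 82.58
1.29·-131.09 − 0.61·-50.36 = -138.387, which is < -137.35
-0.62·-131.09 + 2.33·-50.36 = -36.063, which is < -35.64
This sign pattern matches Cyan.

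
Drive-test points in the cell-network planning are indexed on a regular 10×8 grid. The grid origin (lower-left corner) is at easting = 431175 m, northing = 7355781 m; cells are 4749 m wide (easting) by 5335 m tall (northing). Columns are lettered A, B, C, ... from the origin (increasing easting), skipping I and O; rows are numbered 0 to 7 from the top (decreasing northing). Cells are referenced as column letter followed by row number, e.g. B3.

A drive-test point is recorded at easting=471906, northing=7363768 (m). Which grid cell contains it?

Column index: ⌊(471906 − 431175) / 4749⌋ = ⌊8.577⌋ = 8 → column J
Row offset from origin: ⌊(7363768 − 7355781) / 5335⌋ = ⌊1.497⌋ = 1 → row 6 (counted from top)

J6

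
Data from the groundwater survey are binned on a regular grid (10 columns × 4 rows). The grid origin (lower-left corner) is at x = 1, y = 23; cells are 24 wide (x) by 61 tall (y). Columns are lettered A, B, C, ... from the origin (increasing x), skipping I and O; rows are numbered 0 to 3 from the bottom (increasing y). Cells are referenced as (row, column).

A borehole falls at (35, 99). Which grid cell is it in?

(1, B)

Column index: ⌊(35 − 1) / 24⌋ = ⌊1.417⌋ = 1 → column B
Row offset from origin: ⌊(99 − 23) / 61⌋ = ⌊1.246⌋ = 1 → row 1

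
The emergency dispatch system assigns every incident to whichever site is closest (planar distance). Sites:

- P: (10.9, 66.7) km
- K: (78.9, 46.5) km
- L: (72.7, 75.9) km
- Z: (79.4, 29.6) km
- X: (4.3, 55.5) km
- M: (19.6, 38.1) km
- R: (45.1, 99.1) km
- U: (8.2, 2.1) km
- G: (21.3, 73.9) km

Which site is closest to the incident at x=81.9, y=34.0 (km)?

Squared distances to each site:
P: 6110.290; K: 165.250; L: 1840.250; Z: 25.610; X: 6484.010; M: 3898.100; R: 5592.250; U: 6449.300; G: 5264.370.
Minimum at Z.

Z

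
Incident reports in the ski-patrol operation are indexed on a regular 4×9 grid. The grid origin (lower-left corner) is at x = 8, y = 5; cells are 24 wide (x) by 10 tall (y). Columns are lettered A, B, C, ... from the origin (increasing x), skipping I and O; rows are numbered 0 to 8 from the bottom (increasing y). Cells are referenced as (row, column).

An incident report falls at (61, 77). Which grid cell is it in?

Column index: ⌊(61 − 8) / 24⌋ = ⌊2.208⌋ = 2 → column C
Row offset from origin: ⌊(77 − 5) / 10⌋ = ⌊7.200⌋ = 7 → row 7

(7, C)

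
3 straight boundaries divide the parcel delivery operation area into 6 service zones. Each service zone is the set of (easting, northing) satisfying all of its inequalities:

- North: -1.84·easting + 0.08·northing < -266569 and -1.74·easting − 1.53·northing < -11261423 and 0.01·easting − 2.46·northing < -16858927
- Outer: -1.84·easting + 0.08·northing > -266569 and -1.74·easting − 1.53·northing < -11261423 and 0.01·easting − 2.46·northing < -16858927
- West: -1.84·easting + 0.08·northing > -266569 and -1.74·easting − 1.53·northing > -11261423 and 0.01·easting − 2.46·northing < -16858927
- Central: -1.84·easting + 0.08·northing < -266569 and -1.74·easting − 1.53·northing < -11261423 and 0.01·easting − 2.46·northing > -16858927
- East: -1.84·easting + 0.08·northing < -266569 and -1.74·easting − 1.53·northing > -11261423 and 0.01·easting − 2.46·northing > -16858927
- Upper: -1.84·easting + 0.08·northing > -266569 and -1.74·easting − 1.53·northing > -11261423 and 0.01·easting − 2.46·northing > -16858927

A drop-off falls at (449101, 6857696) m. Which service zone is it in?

-1.84·449101 + 0.08·6857696 = -277730.160, which is < -266569
-1.74·449101 − 1.53·6857696 = -11273710.620, which is < -11261423
0.01·449101 − 2.46·6857696 = -16865441.150, which is < -16858927
This sign pattern matches North.

North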